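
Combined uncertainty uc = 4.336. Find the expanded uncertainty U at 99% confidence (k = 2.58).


U = k * uc
U = 2.58 * 4.336
U = 11.1869

11.1869


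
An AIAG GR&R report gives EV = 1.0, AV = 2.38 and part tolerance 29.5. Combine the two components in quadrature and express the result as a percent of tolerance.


GRR = sqrt(EV^2 + AV^2) = sqrt(1.0^2 + 2.38^2) = 2.5815499
%GRR = GRR / tol * 100 = 2.5815499 / 29.5 * 100
%GRR = 8.7510

8.7510


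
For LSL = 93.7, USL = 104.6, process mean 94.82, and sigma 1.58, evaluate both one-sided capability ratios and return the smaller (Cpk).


Cpu = (USL - mean) / (3*sigma) = (104.6 - 94.82) / (3*1.58) = 2.0633
Cpl = (mean - LSL) / (3*sigma) = (94.82 - 93.7) / (3*1.58) = 0.2363
Cpk = min(Cpu, Cpl) = 0.2363

0.2363


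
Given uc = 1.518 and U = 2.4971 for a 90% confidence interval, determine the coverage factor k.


k = U / uc
k = 2.4971 / 1.518
k = 1.645

1.645


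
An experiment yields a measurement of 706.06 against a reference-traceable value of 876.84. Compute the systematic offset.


Systematic error = measured - true
= 706.06 - 876.84
= -170.7800

-170.7800


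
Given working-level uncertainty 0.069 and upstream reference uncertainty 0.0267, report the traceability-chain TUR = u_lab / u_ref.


TUR = u_lab / u_ref
= 0.069 / 0.0267
= 2.5843

2.5843


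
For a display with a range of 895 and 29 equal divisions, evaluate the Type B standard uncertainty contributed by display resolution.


resolution = range / divisions
resolution = 895 / 29 = 30.862069
u_res = resolution / (2*sqrt(3))
u_res = 30.862069 / 3.4641016
u_res = 8.9091

8.9091


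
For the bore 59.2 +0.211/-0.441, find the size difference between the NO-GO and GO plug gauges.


GO = nominal - lower_tol (smallest hole = maximum material condition)
GO = 59.2 - 0.441 = 58.759
NO-GO = nominal + upper_tol (largest hole = least material condition)
NO-GO = 59.2 + 0.211 = 59.411
spread = NO-GO - GO = 59.411 - 58.759 = 0.6520

0.6520


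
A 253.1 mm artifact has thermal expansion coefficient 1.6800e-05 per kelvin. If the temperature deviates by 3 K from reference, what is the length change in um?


dL = L * alpha * dT
= 253.1 * 1.6800e-05 * 3
= 0.0127562 mm
dL_um = 0.0127562 * 1000 = 12.7562 um

12.7562


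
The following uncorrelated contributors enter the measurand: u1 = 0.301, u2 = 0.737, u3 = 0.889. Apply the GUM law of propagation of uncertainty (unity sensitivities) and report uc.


uc = sqrt(0.301^2 + 0.737^2 + 0.889^2)
uc = sqrt(1.424091)
uc = 1.1934

1.1934


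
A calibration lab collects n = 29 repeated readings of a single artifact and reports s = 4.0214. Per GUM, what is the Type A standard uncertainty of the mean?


u_A = s / sqrt(n)
u_A = 4.0214 / sqrt(29)
u_A = 4.0214 / 5.3851648
u_A = 0.7468

0.7468


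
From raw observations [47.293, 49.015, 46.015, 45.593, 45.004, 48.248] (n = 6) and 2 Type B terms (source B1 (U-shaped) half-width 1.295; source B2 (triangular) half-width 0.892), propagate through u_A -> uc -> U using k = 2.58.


mean = (47.293 + 49.015 + 46.015 + 45.593 + 45.004 + 48.248) / 6 = 46.86133333
s = sqrt(sum((x - mean)^2)/(n-1)) = 1.5825358
u_A = s / sqrt(n) = 1.5825358 / sqrt(6) = 0.64606753
u_B1 = 1.295 / sqrt(2) = 0.91570328
u_B2 = 0.892 / sqrt(6) = 0.36415748
uc = sqrt(0.64606753^2 + 0.91570328^2 + 0.36415748^2) = 1.1783575
U = k * uc = 2.58 * 1.1783575
U = 3.0402

3.0402


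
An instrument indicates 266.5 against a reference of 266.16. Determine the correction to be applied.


Correction = standard - reading
= 266.16 - 266.5
= -0.3400

-0.3400


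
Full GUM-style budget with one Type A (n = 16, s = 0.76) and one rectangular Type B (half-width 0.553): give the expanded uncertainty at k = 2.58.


u_A = s / sqrt(n) = 0.76 / sqrt(16) = 0.19
u_B = half_width / sqrt(3) = 0.553 / sqrt(3) = 0.3192747
uc = sqrt(u_A^2 + u_B^2) = sqrt(0.19^2 + 0.3192747^2) = 0.37153241
U = k * uc = 2.58 * 0.37153241
U = 0.9586

0.9586


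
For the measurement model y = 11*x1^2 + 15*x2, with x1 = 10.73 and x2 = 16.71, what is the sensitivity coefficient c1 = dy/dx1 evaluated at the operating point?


y = 11*x1^2 + 15*x2
dy/dx1 = 2*11*x1
Evaluate at x1 = 10.73: c1 = 22 * 10.73
c1 = 236.0600

236.0600


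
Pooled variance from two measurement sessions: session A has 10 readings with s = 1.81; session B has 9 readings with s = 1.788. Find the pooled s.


s_p = sqrt(((n1-1)*s1^2 + (n2-1)*s2^2) / (n1+n2-2))
numerator = (10-1)*1.81^2 + (9-1)*1.788^2 = 29.4849 + 25.575552 = 55.060452
denominator = 10 + 9 - 2 = 17
s_p^2 = 55.060452 / 17 = 3.2388501
s_p = sqrt(3.2388501) = 1.7997

1.7997


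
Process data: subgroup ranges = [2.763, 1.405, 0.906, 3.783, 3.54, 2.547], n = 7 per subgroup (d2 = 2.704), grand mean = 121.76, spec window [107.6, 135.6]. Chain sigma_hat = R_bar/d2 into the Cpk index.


R_bar = (2.763 + 1.405 + 0.906 + 3.783 + 3.54 + 2.547) / 6 = 2.4906667
sigma = R_bar / d2 = 2.4906667 / 2.704 = 0.92110455
Cp = (USL - LSL)/(6*sigma) = (135.6 - 107.6)/(6*0.92110455) = 5.0664
Cpu = (135.6 - 121.76)/(3*0.92110455) = 5.0085
Cpl = (121.76 - 107.6)/(3*0.92110455) = 5.1243
Cpk = min(Cpu, Cpl) = 5.0085

5.0085


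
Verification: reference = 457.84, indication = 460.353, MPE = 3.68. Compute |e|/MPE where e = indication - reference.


e = indication - reference = 460.353 - 457.84 = 2.5130
|e| = 2.5130
ratio = |e| / MPE = 2.5130 / 3.68
ratio = 0.6829

0.6829


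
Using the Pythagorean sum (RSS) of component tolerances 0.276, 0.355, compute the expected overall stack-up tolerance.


RSS = sqrt(0.276^2 + 0.355^2)
= sqrt(0.202201)
= 0.4497

0.4497


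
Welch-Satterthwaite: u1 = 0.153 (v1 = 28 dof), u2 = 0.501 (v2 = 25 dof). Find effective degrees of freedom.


uc = sqrt(u1^2 + u2^2) = sqrt(0.153^2 + 0.501^2) = 0.52384158
v_eff = uc^4 / (u1^4/v1 + u2^4/v2)
= 0.52384158^4 / (0.153^4/28 + 0.501^4/25)
= 0.075300849 / 0.0025396308
v_eff = 29.6503

29.6503


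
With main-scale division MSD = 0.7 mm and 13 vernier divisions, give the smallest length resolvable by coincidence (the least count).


LC = MSD / n_div
= 0.7 / 13
= 0.0538

0.0538


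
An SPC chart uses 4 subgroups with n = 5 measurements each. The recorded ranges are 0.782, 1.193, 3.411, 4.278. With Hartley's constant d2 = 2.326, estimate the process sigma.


R_bar = (0.782 + 1.193 + 3.411 + 4.278) / 4
R_bar = 9.664 / 4 = 2.416
sigma_hat = R_bar / d2 = 2.416 / 2.326 = 1.0387

1.0387


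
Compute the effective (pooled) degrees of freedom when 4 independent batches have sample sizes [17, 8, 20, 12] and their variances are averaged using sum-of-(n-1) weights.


nu = sum_i (n_i - 1)
nu = ((17 - 1) + (8 - 1) + (20 - 1) + (12 - 1))
nu = 16 + 7 + 19 + 11
nu = 53

53


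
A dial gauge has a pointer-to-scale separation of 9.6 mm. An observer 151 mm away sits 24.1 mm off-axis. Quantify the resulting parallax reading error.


error = h * offset / d
= 9.6 * 24.1 / 151
= 1.5322

1.5322


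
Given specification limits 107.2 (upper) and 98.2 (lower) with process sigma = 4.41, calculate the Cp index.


Cp = (USL - LSL) / (6 * sigma)
= (107.2 - 98.2) / (6 * 4.41)
= 9.0000 / 26.4600
= 0.3401

0.3401


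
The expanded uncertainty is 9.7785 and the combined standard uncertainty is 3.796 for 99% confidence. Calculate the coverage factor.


k = U / uc
k = 9.7785 / 3.796
k = 2.576

2.576


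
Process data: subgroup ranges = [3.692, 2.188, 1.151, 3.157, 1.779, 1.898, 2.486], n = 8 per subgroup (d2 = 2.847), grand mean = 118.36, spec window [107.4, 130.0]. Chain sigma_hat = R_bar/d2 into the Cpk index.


R_bar = (3.692 + 2.188 + 1.151 + 3.157 + 1.779 + 1.898 + 2.486) / 7 = 2.3358571
sigma = R_bar / d2 = 2.3358571 / 2.847 = 0.82046263
Cp = (USL - LSL)/(6*sigma) = (130.0 - 107.4)/(6*0.82046263) = 4.5909
Cpu = (130.0 - 118.36)/(3*0.82046263) = 4.7290
Cpl = (118.36 - 107.4)/(3*0.82046263) = 4.4528
Cpk = min(Cpu, Cpl) = 4.4528

4.4528


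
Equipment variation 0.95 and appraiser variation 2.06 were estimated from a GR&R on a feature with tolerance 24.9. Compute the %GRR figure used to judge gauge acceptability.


GRR = sqrt(EV^2 + AV^2) = sqrt(0.95^2 + 2.06^2) = 2.2685017
%GRR = GRR / tol * 100 = 2.2685017 / 24.9 * 100
%GRR = 9.1104

9.1104


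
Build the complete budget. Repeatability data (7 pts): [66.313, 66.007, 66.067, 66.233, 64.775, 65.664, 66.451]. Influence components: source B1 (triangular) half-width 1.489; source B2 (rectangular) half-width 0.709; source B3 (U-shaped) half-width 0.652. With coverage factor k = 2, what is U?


mean = (66.313 + 66.007 + 66.067 + 66.233 + 64.775 + 65.664 + 66.451) / 7 = 65.93
s = sqrt(sum((x - mean)^2)/(n-1)) = 0.56853877
u_A = s / sqrt(n) = 0.56853877 / sqrt(7) = 0.21488746
u_B1 = 1.489 / sqrt(6) = 0.6078817
u_B2 = 0.709 / sqrt(3) = 0.40934134
u_B3 = 0.652 / sqrt(2) = 0.46103362
uc = sqrt(0.21488746^2 + 0.6078817^2 + 0.40934134^2 + 0.46103362^2) = 0.89208134
U = k * uc = 2 * 0.89208134
U = 1.7842

1.7842


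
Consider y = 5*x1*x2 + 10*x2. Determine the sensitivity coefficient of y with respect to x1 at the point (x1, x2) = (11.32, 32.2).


y = 5*x1*x2 + 10*x2
dy/dx1 = 5*x2
Evaluate at x2 = 32.2: c1 = 5 * 32.2
c1 = 161.0000

161.0000


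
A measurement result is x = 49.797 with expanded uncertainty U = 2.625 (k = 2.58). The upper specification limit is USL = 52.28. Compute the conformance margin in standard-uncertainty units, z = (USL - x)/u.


u = U / k = 2.625 / 2.58 = 1.0174419
margin = |USL - x| = |52.28 - 49.797| = 2.483
z = margin / u = 2.483 / 1.0174419
z = 2.4404

2.4404


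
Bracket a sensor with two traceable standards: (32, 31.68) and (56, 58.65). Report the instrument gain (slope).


slope = (y2 - y1) / (x2 - x1)
= (58.65 - 31.68) / (56 - 32)
= 26.9700 / 24
= 1.1238

1.1238


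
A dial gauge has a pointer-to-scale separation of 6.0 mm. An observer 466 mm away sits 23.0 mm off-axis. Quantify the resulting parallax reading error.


error = h * offset / d
= 6.0 * 23.0 / 466
= 0.2961

0.2961


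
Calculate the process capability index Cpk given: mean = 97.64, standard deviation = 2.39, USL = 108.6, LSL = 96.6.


Cpu = (USL - mean) / (3*sigma) = (108.6 - 97.64) / (3*2.39) = 1.5286
Cpl = (mean - LSL) / (3*sigma) = (97.64 - 96.6) / (3*2.39) = 0.1450
Cpk = min(Cpu, Cpl) = 0.1450

0.1450


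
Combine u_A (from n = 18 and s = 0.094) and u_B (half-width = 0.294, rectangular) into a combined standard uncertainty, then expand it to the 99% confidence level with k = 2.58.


u_A = s / sqrt(n) = 0.094 / sqrt(18) = 0.022156012
u_B = half_width / sqrt(3) = 0.294 / sqrt(3) = 0.16974098
uc = sqrt(u_A^2 + u_B^2) = sqrt(0.022156012^2 + 0.16974098^2) = 0.17118087
U = k * uc = 2.58 * 0.17118087
U = 0.4416

0.4416


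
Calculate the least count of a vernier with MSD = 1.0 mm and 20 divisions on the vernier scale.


LC = MSD / n_div
= 1.0 / 20
= 0.0500

0.0500


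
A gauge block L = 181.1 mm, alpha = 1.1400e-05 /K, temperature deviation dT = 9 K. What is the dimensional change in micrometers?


dL = L * alpha * dT
= 181.1 * 1.1400e-05 * 9
= 0.0185809 mm
dL_um = 0.0185809 * 1000 = 18.5809 um

18.5809


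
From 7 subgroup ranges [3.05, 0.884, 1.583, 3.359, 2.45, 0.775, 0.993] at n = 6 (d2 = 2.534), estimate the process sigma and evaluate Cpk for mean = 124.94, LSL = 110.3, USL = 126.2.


R_bar = (3.05 + 0.884 + 1.583 + 3.359 + 2.45 + 0.775 + 0.993) / 7 = 1.8705714
sigma = R_bar / d2 = 1.8705714 / 2.534 = 0.73818919
Cp = (USL - LSL)/(6*sigma) = (126.2 - 110.3)/(6*0.73818919) = 3.5899
Cpu = (126.2 - 124.94)/(3*0.73818919) = 0.5690
Cpl = (124.94 - 110.3)/(3*0.73818919) = 6.6108
Cpk = min(Cpu, Cpl) = 0.5690

0.5690


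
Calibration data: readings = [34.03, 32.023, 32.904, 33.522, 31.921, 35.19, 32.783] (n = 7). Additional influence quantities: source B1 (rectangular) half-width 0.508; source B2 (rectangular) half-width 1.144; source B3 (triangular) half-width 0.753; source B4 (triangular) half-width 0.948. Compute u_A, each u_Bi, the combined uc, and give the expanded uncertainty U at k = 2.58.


mean = (34.03 + 32.023 + 32.904 + 33.522 + 31.921 + 35.19 + 32.783) / 7 = 33.19614286
s = sqrt(sum((x - mean)^2)/(n-1)) = 1.157242
u_A = s / sqrt(n) = 1.157242 / sqrt(7) = 0.43739636
u_B1 = 0.508 / sqrt(3) = 0.29329394
u_B2 = 1.144 / sqrt(3) = 0.66048871
u_B3 = 0.753 / sqrt(6) = 0.30741096
u_B4 = 0.948 / sqrt(6) = 0.38701938
uc = sqrt(0.43739636^2 + 0.29329394^2 + 0.66048871^2 + 0.30741096^2 + 0.38701938^2) = 0.97870718
U = k * uc = 2.58 * 0.97870718
U = 2.5251

2.5251


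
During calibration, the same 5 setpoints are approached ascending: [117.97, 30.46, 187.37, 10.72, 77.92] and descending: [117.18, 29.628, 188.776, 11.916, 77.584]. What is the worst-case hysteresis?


|117.97 - 117.18| = 0.7900
|30.46 - 29.628| = 0.8320
|187.37 - 188.776| = 1.4060
|10.72 - 11.916| = 1.1960
|77.92 - 77.584| = 0.3360
hysteresis = max(diffs) = 1.4060

1.4060


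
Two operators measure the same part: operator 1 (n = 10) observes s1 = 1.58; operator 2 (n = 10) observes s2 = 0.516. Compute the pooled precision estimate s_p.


s_p = sqrt(((n1-1)*s1^2 + (n2-1)*s2^2) / (n1+n2-2))
numerator = (10-1)*1.58^2 + (10-1)*0.516^2 = 22.4676 + 2.396304 = 24.863904
denominator = 10 + 10 - 2 = 18
s_p^2 = 24.863904 / 18 = 1.381328
s_p = sqrt(1.381328) = 1.1753

1.1753


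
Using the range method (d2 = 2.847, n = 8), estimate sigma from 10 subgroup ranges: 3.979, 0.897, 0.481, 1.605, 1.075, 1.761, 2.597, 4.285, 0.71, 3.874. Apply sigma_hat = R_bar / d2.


R_bar = (3.979 + 0.897 + 0.481 + 1.605 + 1.075 + 1.761 + 2.597 + 4.285 + 0.71 + 3.874) / 10
R_bar = 21.264 / 10 = 2.1264
sigma_hat = R_bar / d2 = 2.1264 / 2.847 = 0.7469

0.7469


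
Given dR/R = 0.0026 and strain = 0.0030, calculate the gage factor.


GF = (dR/R) / epsilon
= 0.0026 / 0.0030
= 0.8667

0.8667


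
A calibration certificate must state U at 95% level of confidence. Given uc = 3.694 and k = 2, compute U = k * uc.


U = k * uc
U = 2 * 3.694
U = 7.3880

7.3880


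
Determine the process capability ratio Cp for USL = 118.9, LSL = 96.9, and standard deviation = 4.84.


Cp = (USL - LSL) / (6 * sigma)
= (118.9 - 96.9) / (6 * 4.84)
= 22.0000 / 29.0400
= 0.7576

0.7576


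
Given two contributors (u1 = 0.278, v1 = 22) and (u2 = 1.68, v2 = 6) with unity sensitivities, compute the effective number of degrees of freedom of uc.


uc = sqrt(u1^2 + u2^2) = sqrt(0.278^2 + 1.68^2) = 1.7028459
v_eff = uc^4 / (u1^4/v1 + u2^4/v2)
= 1.7028459^4 / (0.278^4/22 + 1.68^4/6)
= 8.4081682 / 1.3279285
v_eff = 6.3318

6.3318


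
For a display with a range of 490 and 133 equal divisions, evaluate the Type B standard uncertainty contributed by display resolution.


resolution = range / divisions
resolution = 490 / 133 = 3.6842105
u_res = resolution / (2*sqrt(3))
u_res = 3.6842105 / 3.4641016
u_res = 1.0635

1.0635


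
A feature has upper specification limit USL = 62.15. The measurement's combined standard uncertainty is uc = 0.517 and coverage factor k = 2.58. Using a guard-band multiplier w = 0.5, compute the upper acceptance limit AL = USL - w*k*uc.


U = k * uc = 2.58 * 0.517 = 1.33386
guard band g = w * U = 0.5 * 1.33386 = 0.66693
AL = USL - g = 62.15 - 0.66693
AL = 61.4831

61.4831


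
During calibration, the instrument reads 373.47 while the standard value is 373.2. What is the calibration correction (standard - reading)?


Correction = standard - reading
= 373.2 - 373.47
= -0.2700

-0.2700


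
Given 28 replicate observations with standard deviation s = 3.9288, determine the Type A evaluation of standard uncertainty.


u_A = s / sqrt(n)
u_A = 3.9288 / sqrt(28)
u_A = 3.9288 / 5.2915026
u_A = 0.7425

0.7425


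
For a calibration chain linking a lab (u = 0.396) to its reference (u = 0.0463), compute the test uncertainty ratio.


TUR = u_lab / u_ref
= 0.396 / 0.0463
= 8.5529

8.5529


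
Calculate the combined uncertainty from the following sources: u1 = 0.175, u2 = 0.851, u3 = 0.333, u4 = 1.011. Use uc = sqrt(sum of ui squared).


uc = sqrt(0.175^2 + 0.851^2 + 0.333^2 + 1.011^2)
uc = sqrt(1.887836)
uc = 1.3740

1.3740


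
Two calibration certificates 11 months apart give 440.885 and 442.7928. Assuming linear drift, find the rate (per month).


rate = (v2 - v1) / months
= (442.7928 - 440.885) / 11
= 1.9078 / 11
= 0.1734

0.1734


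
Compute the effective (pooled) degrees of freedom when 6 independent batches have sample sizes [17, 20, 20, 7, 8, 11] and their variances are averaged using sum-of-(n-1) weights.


nu = sum_i (n_i - 1)
nu = ((17 - 1) + (20 - 1) + (20 - 1) + (7 - 1) + (8 - 1) + (11 - 1))
nu = 16 + 19 + 19 + 6 + 7 + 10
nu = 77

77


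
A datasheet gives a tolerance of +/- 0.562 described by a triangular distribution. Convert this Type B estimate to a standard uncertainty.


u_B = half_width / sqrt(6)
u_B = 0.562 / 2.4494897
u_B = 0.2294

0.2294


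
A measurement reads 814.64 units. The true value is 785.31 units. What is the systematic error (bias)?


Systematic error = measured - true
= 814.64 - 785.31
= 29.3300

29.3300


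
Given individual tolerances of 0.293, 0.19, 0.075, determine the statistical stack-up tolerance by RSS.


RSS = sqrt(0.293^2 + 0.19^2 + 0.075^2)
= sqrt(0.127574)
= 0.3572

0.3572


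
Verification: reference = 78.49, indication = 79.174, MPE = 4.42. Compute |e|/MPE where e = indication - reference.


e = indication - reference = 79.174 - 78.49 = 0.6840
|e| = 0.6840
ratio = |e| / MPE = 0.6840 / 4.42
ratio = 0.1548

0.1548


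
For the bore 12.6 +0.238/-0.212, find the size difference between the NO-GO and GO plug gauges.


GO = nominal - lower_tol (smallest hole = maximum material condition)
GO = 12.6 - 0.212 = 12.388
NO-GO = nominal + upper_tol (largest hole = least material condition)
NO-GO = 12.6 + 0.238 = 12.838
spread = NO-GO - GO = 12.838 - 12.388 = 0.4500

0.4500


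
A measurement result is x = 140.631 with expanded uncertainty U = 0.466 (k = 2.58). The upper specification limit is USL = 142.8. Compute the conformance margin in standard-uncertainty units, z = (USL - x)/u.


u = U / k = 0.466 / 2.58 = 0.18062016
margin = |USL - x| = |142.8 - 140.631| = 2.169
z = margin / u = 2.169 / 0.18062016
z = 12.0086

12.0086


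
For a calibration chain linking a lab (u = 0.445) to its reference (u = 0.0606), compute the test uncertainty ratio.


TUR = u_lab / u_ref
= 0.445 / 0.0606
= 7.3432

7.3432


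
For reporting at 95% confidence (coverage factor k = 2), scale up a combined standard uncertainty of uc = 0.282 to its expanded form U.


U = k * uc
U = 2 * 0.282
U = 0.5640

0.5640


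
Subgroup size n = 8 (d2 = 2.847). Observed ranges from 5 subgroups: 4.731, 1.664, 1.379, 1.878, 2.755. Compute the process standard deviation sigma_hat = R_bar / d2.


R_bar = (4.731 + 1.664 + 1.379 + 1.878 + 2.755) / 5
R_bar = 12.407 / 5 = 2.4814
sigma_hat = R_bar / d2 = 2.4814 / 2.847 = 0.8716

0.8716


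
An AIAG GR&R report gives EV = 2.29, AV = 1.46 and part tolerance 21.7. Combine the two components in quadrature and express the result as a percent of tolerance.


GRR = sqrt(EV^2 + AV^2) = sqrt(2.29^2 + 1.46^2) = 2.715824
%GRR = GRR / tol * 100 = 2.715824 / 21.7 * 100
%GRR = 12.5153

12.5153


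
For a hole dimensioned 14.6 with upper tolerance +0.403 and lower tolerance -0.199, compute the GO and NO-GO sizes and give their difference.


GO = nominal - lower_tol (smallest hole = maximum material condition)
GO = 14.6 - 0.199 = 14.401
NO-GO = nominal + upper_tol (largest hole = least material condition)
NO-GO = 14.6 + 0.403 = 15.003
spread = NO-GO - GO = 15.003 - 14.401 = 0.6020

0.6020


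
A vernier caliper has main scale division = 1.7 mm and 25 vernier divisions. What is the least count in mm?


LC = MSD / n_div
= 1.7 / 25
= 0.0680

0.0680


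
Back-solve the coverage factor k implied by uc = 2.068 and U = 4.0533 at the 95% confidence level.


k = U / uc
k = 4.0533 / 2.068
k = 1.96

1.96


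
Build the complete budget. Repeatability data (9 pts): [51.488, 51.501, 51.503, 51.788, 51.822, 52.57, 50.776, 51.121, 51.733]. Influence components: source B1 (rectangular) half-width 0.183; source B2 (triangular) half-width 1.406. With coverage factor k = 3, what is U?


mean = (51.488 + 51.501 + 51.503 + 51.788 + 51.822 + 52.57 + 50.776 + 51.121 + 51.733) / 9 = 51.58911111
s = sqrt(sum((x - mean)^2)/(n-1)) = 0.49778521
u_A = s / sqrt(n) = 0.49778521 / sqrt(9) = 0.1659284
u_B1 = 0.183 / sqrt(3) = 0.1056551
u_B2 = 1.406 / sqrt(6) = 0.5739971
uc = sqrt(0.1659284^2 + 0.1056551^2 + 0.5739971^2) = 0.60676841
U = k * uc = 3 * 0.60676841
U = 1.8203

1.8203


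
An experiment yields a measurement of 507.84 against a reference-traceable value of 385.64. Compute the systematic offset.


Systematic error = measured - true
= 507.84 - 385.64
= 122.2000

122.2000


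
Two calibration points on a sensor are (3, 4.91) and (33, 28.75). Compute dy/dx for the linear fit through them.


slope = (y2 - y1) / (x2 - x1)
= (28.75 - 4.91) / (33 - 3)
= 23.8400 / 30
= 0.7947

0.7947


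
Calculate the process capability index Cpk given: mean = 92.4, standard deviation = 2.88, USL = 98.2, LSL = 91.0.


Cpu = (USL - mean) / (3*sigma) = (98.2 - 92.4) / (3*2.88) = 0.6713
Cpl = (mean - LSL) / (3*sigma) = (92.4 - 91.0) / (3*2.88) = 0.1620
Cpk = min(Cpu, Cpl) = 0.1620

0.1620


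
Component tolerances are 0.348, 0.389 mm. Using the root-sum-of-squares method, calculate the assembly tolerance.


RSS = sqrt(0.348^2 + 0.389^2)
= sqrt(0.272425)
= 0.5219

0.5219


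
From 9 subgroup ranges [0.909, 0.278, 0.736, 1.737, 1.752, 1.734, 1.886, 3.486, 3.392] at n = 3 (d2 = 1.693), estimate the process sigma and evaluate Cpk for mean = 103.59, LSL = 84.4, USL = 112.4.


R_bar = (0.909 + 0.278 + 0.736 + 1.737 + 1.752 + 1.734 + 1.886 + 3.486 + 3.392) / 9 = 1.7677778
sigma = R_bar / d2 = 1.7677778 / 1.693 = 1.0441688
Cp = (USL - LSL)/(6*sigma) = (112.4 - 84.4)/(6*1.0441688) = 4.4693
Cpu = (112.4 - 103.59)/(3*1.0441688) = 2.8124
Cpl = (103.59 - 84.4)/(3*1.0441688) = 6.1261
Cpk = min(Cpu, Cpl) = 2.8124

2.8124


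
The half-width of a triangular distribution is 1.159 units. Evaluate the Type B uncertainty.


u_B = half_width / sqrt(6)
u_B = 1.159 / 2.4494897
u_B = 0.4732

0.4732


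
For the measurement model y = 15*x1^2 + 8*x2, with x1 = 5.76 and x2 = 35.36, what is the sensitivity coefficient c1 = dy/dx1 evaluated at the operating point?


y = 15*x1^2 + 8*x2
dy/dx1 = 2*15*x1
Evaluate at x1 = 5.76: c1 = 30 * 5.76
c1 = 172.8000

172.8000


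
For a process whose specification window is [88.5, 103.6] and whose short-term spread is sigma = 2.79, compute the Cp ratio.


Cp = (USL - LSL) / (6 * sigma)
= (103.6 - 88.5) / (6 * 2.79)
= 15.1000 / 16.7400
= 0.9020

0.9020


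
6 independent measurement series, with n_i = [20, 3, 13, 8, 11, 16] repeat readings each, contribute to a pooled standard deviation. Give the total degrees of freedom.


nu = sum_i (n_i - 1)
nu = ((20 - 1) + (3 - 1) + (13 - 1) + (8 - 1) + (11 - 1) + (16 - 1))
nu = 19 + 2 + 12 + 7 + 10 + 15
nu = 65

65


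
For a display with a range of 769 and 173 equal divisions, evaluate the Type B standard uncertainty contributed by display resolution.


resolution = range / divisions
resolution = 769 / 173 = 4.4450867
u_res = resolution / (2*sqrt(3))
u_res = 4.4450867 / 3.4641016
u_res = 1.2832

1.2832


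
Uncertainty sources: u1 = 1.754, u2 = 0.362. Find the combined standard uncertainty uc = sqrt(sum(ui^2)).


uc = sqrt(1.754^2 + 0.362^2)
uc = sqrt(3.20756)
uc = 1.7910

1.7910


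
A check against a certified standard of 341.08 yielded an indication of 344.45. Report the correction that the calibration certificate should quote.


Correction = standard - reading
= 341.08 - 344.45
= -3.3700

-3.3700


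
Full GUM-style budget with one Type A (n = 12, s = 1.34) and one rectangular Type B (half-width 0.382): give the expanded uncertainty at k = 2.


u_A = s / sqrt(n) = 1.34 / sqrt(12) = 0.38682468
u_B = half_width / sqrt(3) = 0.382 / sqrt(3) = 0.2205478
uc = sqrt(u_A^2 + u_B^2) = sqrt(0.38682468^2 + 0.2205478^2) = 0.44528043
U = k * uc = 2 * 0.44528043
U = 0.8906

0.8906


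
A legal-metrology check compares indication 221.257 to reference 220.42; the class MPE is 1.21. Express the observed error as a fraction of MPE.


e = indication - reference = 221.257 - 220.42 = 0.8370
|e| = 0.8370
ratio = |e| / MPE = 0.8370 / 1.21
ratio = 0.6917

0.6917


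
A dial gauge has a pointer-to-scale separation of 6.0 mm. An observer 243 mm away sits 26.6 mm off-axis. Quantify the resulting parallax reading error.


error = h * offset / d
= 6.0 * 26.6 / 243
= 0.6568

0.6568


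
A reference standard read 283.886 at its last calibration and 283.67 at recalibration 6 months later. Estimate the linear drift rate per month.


rate = (v2 - v1) / months
= (283.67 - 283.886) / 6
= -0.2160 / 6
= -0.0360

-0.0360


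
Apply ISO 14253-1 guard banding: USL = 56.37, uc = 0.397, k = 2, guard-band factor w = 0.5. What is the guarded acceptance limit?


U = k * uc = 2 * 0.397 = 0.794
guard band g = w * U = 0.5 * 0.794 = 0.397
AL = USL - g = 56.37 - 0.397
AL = 55.9730

55.9730


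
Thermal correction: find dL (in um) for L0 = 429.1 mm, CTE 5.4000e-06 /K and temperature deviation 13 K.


dL = L * alpha * dT
= 429.1 * 5.4000e-06 * 13
= 0.0301228 mm
dL_um = 0.0301228 * 1000 = 30.1228 um

30.1228


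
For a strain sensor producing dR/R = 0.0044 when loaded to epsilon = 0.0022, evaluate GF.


GF = (dR/R) / epsilon
= 0.0044 / 0.0022
= 2.0000

2.0000


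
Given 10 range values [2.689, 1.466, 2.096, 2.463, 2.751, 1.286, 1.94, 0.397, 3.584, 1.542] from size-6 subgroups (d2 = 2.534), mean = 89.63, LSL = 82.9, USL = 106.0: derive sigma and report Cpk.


R_bar = (2.689 + 1.466 + 2.096 + 2.463 + 2.751 + 1.286 + 1.94 + 0.397 + 3.584 + 1.542) / 10 = 2.0214
sigma = R_bar / d2 = 2.0214 / 2.534 = 0.79771113
Cp = (USL - LSL)/(6*sigma) = (106.0 - 82.9)/(6*0.79771113) = 4.8263
Cpu = (106.0 - 89.63)/(3*0.79771113) = 6.8404
Cpl = (89.63 - 82.9)/(3*0.79771113) = 2.8122
Cpk = min(Cpu, Cpl) = 2.8122

2.8122


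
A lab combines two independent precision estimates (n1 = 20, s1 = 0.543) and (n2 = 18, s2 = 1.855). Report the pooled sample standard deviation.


s_p = sqrt(((n1-1)*s1^2 + (n2-1)*s2^2) / (n1+n2-2))
numerator = (20-1)*0.543^2 + (18-1)*1.855^2 = 5.602131 + 58.497425 = 64.099556
denominator = 20 + 18 - 2 = 36
s_p^2 = 64.099556 / 36 = 1.7805432
s_p = sqrt(1.7805432) = 1.3344

1.3344


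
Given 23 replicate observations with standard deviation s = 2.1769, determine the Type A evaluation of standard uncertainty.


u_A = s / sqrt(n)
u_A = 2.1769 / sqrt(23)
u_A = 2.1769 / 4.7958315
u_A = 0.4539

0.4539


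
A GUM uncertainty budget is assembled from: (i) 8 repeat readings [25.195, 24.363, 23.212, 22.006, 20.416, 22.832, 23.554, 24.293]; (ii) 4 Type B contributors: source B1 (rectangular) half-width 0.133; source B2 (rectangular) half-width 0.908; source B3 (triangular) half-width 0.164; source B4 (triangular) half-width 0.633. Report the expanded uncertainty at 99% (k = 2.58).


mean = (25.195 + 24.363 + 23.212 + 22.006 + 20.416 + 22.832 + 23.554 + 24.293) / 8 = 23.233875
s = sqrt(sum((x - mean)^2)/(n-1)) = 1.5097416
u_A = s / sqrt(n) = 1.5097416 / sqrt(8) = 0.53377426
u_B1 = 0.133 / sqrt(3) = 0.076787586
u_B2 = 0.908 / sqrt(3) = 0.52423404
u_B3 = 0.164 / sqrt(6) = 0.06695272
u_B4 = 0.633 / sqrt(6) = 0.25842117
uc = sqrt(0.53377426^2 + 0.076787586^2 + 0.52423404^2 + 0.06695272^2 + 0.25842117^2) = 0.79805814
U = k * uc = 2.58 * 0.79805814
U = 2.0590

2.0590


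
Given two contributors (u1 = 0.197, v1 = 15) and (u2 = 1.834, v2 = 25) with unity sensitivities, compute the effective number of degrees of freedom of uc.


uc = sqrt(u1^2 + u2^2) = sqrt(0.197^2 + 1.834^2) = 1.8445501
v_eff = uc^4 / (u1^4/v1 + u2^4/v2)
= 1.8445501^4 / (0.197^4/15 + 1.834^4/25)
= 11.576088 / 0.45264077
v_eff = 25.5746

25.5746


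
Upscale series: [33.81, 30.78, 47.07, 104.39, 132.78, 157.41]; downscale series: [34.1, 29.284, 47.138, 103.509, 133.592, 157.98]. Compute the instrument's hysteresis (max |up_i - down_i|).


|33.81 - 34.1| = 0.2900
|30.78 - 29.284| = 1.4960
|47.07 - 47.138| = 0.0680
|104.39 - 103.509| = 0.8810
|132.78 - 133.592| = 0.8120
|157.41 - 157.98| = 0.5700
hysteresis = max(diffs) = 1.4960

1.4960


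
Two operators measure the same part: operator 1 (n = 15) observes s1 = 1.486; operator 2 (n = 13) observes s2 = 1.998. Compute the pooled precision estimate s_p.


s_p = sqrt(((n1-1)*s1^2 + (n2-1)*s2^2) / (n1+n2-2))
numerator = (15-1)*1.486^2 + (13-1)*1.998^2 = 30.914744 + 47.904048 = 78.818792
denominator = 15 + 13 - 2 = 26
s_p^2 = 78.818792 / 26 = 3.031492
s_p = sqrt(3.031492) = 1.7411

1.7411


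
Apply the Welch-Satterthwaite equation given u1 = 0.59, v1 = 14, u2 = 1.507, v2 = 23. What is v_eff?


uc = sqrt(u1^2 + u2^2) = sqrt(0.59^2 + 1.507^2) = 1.6183785
v_eff = uc^4 / (u1^4/v1 + u2^4/v2)
= 1.6183785^4 / (0.59^4/14 + 1.507^4/23)
= 6.8599413 / 0.2329015
v_eff = 29.4543

29.4543


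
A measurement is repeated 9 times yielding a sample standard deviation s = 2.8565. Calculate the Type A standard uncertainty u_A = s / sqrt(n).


u_A = s / sqrt(n)
u_A = 2.8565 / sqrt(9)
u_A = 2.8565 / 3
u_A = 0.9522

0.9522


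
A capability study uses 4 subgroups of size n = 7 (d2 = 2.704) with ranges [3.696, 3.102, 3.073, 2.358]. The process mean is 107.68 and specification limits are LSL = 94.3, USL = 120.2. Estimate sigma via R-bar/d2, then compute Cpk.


R_bar = (3.696 + 3.102 + 3.073 + 2.358) / 4 = 3.05725
sigma = R_bar / d2 = 3.05725 / 2.704 = 1.1306398
Cp = (USL - LSL)/(6*sigma) = (120.2 - 94.3)/(6*1.1306398) = 3.8179
Cpu = (120.2 - 107.68)/(3*1.1306398) = 3.6911
Cpl = (107.68 - 94.3)/(3*1.1306398) = 3.9447
Cpk = min(Cpu, Cpl) = 3.6911

3.6911


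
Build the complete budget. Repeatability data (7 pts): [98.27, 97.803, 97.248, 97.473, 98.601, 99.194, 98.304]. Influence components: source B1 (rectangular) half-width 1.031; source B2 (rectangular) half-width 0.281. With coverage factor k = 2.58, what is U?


mean = (98.27 + 97.803 + 97.248 + 97.473 + 98.601 + 99.194 + 98.304) / 7 = 98.12757143
s = sqrt(sum((x - mean)^2)/(n-1)) = 0.67333421
u_A = s / sqrt(n) = 0.67333421 / sqrt(7) = 0.25449641
u_B1 = 1.031 / sqrt(3) = 0.59524813
u_B2 = 0.281 / sqrt(3) = 0.16223543
uc = sqrt(0.25449641^2 + 0.59524813^2 + 0.16223543^2) = 0.66738976
U = k * uc = 2.58 * 0.66738976
U = 1.7219

1.7219


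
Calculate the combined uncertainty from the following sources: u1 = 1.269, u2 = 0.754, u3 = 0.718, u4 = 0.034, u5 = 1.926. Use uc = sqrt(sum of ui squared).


uc = sqrt(1.269^2 + 0.754^2 + 0.718^2 + 0.034^2 + 1.926^2)
uc = sqrt(6.405033)
uc = 2.5308

2.5308


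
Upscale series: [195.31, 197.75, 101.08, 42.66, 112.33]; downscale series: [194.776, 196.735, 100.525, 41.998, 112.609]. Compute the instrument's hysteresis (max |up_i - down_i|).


|195.31 - 194.776| = 0.5340
|197.75 - 196.735| = 1.0150
|101.08 - 100.525| = 0.5550
|42.66 - 41.998| = 0.6620
|112.33 - 112.609| = 0.2790
hysteresis = max(diffs) = 1.0150

1.0150


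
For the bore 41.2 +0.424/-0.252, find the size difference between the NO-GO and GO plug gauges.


GO = nominal - lower_tol (smallest hole = maximum material condition)
GO = 41.2 - 0.252 = 40.948
NO-GO = nominal + upper_tol (largest hole = least material condition)
NO-GO = 41.2 + 0.424 = 41.624
spread = NO-GO - GO = 41.624 - 40.948 = 0.6760

0.6760


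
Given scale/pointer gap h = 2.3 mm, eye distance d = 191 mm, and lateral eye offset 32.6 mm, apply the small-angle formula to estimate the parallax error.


error = h * offset / d
= 2.3 * 32.6 / 191
= 0.3926

0.3926


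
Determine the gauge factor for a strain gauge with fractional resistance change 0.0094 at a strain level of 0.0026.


GF = (dR/R) / epsilon
= 0.0094 / 0.0026
= 3.6154

3.6154


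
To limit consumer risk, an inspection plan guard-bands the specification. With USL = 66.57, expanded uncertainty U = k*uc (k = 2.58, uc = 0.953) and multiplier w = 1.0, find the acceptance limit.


U = k * uc = 2.58 * 0.953 = 2.45874
guard band g = w * U = 1.0 * 2.45874 = 2.45874
AL = USL - g = 66.57 - 2.45874
AL = 64.1113

64.1113


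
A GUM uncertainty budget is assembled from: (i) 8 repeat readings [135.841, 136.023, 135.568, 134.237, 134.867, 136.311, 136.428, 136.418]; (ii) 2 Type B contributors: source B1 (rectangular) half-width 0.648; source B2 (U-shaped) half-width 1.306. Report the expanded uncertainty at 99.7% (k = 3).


mean = (135.841 + 136.023 + 135.568 + 134.237 + 134.867 + 136.311 + 136.428 + 136.418) / 8 = 135.711625
s = sqrt(sum((x - mean)^2)/(n-1)) = 0.79225175
u_A = s / sqrt(n) = 0.79225175 / sqrt(8) = 0.28010329
u_B1 = 0.648 / sqrt(3) = 0.37412297
u_B2 = 1.306 / sqrt(2) = 0.92348146
uc = sqrt(0.28010329^2 + 0.37412297^2 + 0.92348146^2) = 1.0350091
U = k * uc = 3 * 1.0350091
U = 3.1050

3.1050


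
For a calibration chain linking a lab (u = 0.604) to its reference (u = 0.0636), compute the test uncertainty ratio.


TUR = u_lab / u_ref
= 0.604 / 0.0636
= 9.4969

9.4969


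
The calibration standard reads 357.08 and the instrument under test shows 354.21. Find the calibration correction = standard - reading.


Correction = standard - reading
= 357.08 - 354.21
= 2.8700

2.8700


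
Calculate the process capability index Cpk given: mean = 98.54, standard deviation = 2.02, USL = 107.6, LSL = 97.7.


Cpu = (USL - mean) / (3*sigma) = (107.6 - 98.54) / (3*2.02) = 1.4950
Cpl = (mean - LSL) / (3*sigma) = (98.54 - 97.7) / (3*2.02) = 0.1386
Cpk = min(Cpu, Cpl) = 0.1386

0.1386


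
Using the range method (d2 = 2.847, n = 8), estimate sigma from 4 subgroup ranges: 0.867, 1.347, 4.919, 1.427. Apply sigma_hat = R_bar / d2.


R_bar = (0.867 + 1.347 + 4.919 + 1.427) / 4
R_bar = 8.56 / 4 = 2.14
sigma_hat = R_bar / d2 = 2.14 / 2.847 = 0.7517

0.7517


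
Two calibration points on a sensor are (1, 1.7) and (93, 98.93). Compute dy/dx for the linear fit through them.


slope = (y2 - y1) / (x2 - x1)
= (98.93 - 1.7) / (93 - 1)
= 97.2300 / 92
= 1.0568

1.0568


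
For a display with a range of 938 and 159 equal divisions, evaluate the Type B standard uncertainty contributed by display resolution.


resolution = range / divisions
resolution = 938 / 159 = 5.8993711
u_res = resolution / (2*sqrt(3))
u_res = 5.8993711 / 3.4641016
u_res = 1.7030

1.7030


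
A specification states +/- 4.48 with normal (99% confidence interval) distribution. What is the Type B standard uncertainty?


u_B = half_width / 2.576
u_B = 4.48 / 2.576
u_B = 1.7391

1.7391


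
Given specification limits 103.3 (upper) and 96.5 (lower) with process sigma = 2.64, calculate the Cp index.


Cp = (USL - LSL) / (6 * sigma)
= (103.3 - 96.5) / (6 * 2.64)
= 6.8000 / 15.8400
= 0.4293

0.4293


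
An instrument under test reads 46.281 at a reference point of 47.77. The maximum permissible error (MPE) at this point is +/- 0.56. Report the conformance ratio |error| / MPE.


e = indication - reference = 46.281 - 47.77 = -1.4890
|e| = 1.4890
ratio = |e| / MPE = 1.4890 / 0.56
ratio = 2.6589

2.6589


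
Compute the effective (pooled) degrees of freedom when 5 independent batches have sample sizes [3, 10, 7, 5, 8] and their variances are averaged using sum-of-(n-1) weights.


nu = sum_i (n_i - 1)
nu = ((3 - 1) + (10 - 1) + (7 - 1) + (5 - 1) + (8 - 1))
nu = 2 + 9 + 6 + 4 + 7
nu = 28

28


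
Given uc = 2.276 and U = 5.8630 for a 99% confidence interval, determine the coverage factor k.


k = U / uc
k = 5.8630 / 2.276
k = 2.576

2.576


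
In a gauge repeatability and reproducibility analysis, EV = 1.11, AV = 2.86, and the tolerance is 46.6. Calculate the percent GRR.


GRR = sqrt(EV^2 + AV^2) = sqrt(1.11^2 + 2.86^2) = 3.0678494
%GRR = GRR / tol * 100 = 3.0678494 / 46.6 * 100
%GRR = 6.5834

6.5834


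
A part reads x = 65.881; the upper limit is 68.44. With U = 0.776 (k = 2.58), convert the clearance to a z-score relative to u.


u = U / k = 0.776 / 2.58 = 0.30077519
margin = |USL - x| = |68.44 - 65.881| = 2.559
z = margin / u = 2.559 / 0.30077519
z = 8.5080

8.5080


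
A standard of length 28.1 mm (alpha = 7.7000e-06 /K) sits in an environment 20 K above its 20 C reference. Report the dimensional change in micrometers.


dL = L * alpha * dT
= 28.1 * 7.7000e-06 * 20
= 0.0043274 mm
dL_um = 0.0043274 * 1000 = 4.3274 um

4.3274


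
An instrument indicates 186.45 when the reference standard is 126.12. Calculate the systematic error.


Systematic error = measured - true
= 186.45 - 126.12
= 60.3300

60.3300


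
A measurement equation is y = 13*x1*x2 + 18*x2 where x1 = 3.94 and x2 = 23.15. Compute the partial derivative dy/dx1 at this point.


y = 13*x1*x2 + 18*x2
dy/dx1 = 13*x2
Evaluate at x2 = 23.15: c1 = 13 * 23.15
c1 = 300.9500

300.9500


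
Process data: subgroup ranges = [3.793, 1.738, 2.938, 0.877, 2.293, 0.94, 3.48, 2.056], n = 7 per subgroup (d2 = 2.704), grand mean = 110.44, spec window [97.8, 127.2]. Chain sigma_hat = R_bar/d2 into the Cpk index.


R_bar = (3.793 + 1.738 + 2.938 + 0.877 + 2.293 + 0.94 + 3.48 + 2.056) / 8 = 2.264375
sigma = R_bar / d2 = 2.264375 / 2.704 = 0.83741679
Cp = (USL - LSL)/(6*sigma) = (127.2 - 97.8)/(6*0.83741679) = 5.8513
Cpu = (127.2 - 110.44)/(3*0.83741679) = 6.6713
Cpl = (110.44 - 97.8)/(3*0.83741679) = 5.0313
Cpk = min(Cpu, Cpl) = 5.0313

5.0313


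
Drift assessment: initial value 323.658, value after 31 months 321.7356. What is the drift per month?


rate = (v2 - v1) / months
= (321.7356 - 323.658) / 31
= -1.9224 / 31
= -0.0620

-0.0620


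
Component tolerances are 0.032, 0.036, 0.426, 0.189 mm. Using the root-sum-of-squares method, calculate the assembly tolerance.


RSS = sqrt(0.032^2 + 0.036^2 + 0.426^2 + 0.189^2)
= sqrt(0.219517)
= 0.4685

0.4685


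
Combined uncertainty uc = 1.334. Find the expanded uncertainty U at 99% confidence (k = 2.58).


U = k * uc
U = 2.58 * 1.334
U = 3.4417

3.4417


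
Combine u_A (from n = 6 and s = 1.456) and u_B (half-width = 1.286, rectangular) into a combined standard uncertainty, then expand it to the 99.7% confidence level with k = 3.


u_A = s / sqrt(n) = 1.456 / sqrt(6) = 0.59440951
u_B = half_width / sqrt(3) = 1.286 / sqrt(3) = 0.74247245
uc = sqrt(u_A^2 + u_B^2) = sqrt(0.59440951^2 + 0.74247245^2) = 0.95109831
U = k * uc = 3 * 0.95109831
U = 2.8533

2.8533


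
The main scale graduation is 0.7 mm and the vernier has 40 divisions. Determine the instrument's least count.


LC = MSD / n_div
= 0.7 / 40
= 0.0175

0.0175


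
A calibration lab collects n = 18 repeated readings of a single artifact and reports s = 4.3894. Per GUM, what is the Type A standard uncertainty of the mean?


u_A = s / sqrt(n)
u_A = 4.3894 / sqrt(18)
u_A = 4.3894 / 4.2426407
u_A = 1.0346

1.0346


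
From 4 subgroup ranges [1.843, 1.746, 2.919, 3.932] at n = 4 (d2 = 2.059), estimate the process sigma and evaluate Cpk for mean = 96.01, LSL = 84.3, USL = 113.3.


R_bar = (1.843 + 1.746 + 2.919 + 3.932) / 4 = 2.61
sigma = R_bar / d2 = 2.61 / 2.059 = 1.2676056
Cp = (USL - LSL)/(6*sigma) = (113.3 - 84.3)/(6*1.2676056) = 3.8130
Cpu = (113.3 - 96.01)/(3*1.2676056) = 4.5466
Cpl = (96.01 - 84.3)/(3*1.2676056) = 3.0793
Cpk = min(Cpu, Cpl) = 3.0793

3.0793


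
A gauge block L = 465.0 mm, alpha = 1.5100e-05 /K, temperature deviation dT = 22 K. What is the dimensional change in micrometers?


dL = L * alpha * dT
= 465.0 * 1.5100e-05 * 22
= 0.1544730 mm
dL_um = 0.1544730 * 1000 = 154.4730 um

154.4730


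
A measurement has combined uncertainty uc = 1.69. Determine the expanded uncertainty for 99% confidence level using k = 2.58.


U = k * uc
U = 2.58 * 1.69
U = 4.3602

4.3602


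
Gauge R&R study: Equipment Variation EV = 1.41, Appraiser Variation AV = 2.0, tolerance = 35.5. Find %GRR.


GRR = sqrt(EV^2 + AV^2) = sqrt(1.41^2 + 2.0^2) = 2.4470595
%GRR = GRR / tol * 100 = 2.4470595 / 35.5 * 100
%GRR = 6.8931

6.8931
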